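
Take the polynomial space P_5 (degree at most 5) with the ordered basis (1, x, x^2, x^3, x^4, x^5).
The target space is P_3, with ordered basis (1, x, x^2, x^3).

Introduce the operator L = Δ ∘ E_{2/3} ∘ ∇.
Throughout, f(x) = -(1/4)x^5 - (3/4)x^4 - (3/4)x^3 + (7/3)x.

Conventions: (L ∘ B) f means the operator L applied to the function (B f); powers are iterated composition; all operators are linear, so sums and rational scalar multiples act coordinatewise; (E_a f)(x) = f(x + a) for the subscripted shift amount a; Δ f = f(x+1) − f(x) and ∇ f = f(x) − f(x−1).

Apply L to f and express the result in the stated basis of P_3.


∇ f = -(5/4)x^4 - (1/2)x^3 - (1/4)x^2 + (1/2)x + 25/12
E_{2/3} ∇ f = -(5/4)x^4 - (23/6)x^3 - (55/12)x^2 - (107/54)x + 619/324
Δ E_{2/3} ∇ f = -5x^3 - 19x^2 - (77/3)x - 629/54

g(x) = -5x^3 - 19x^2 - (77/3)x - 629/54


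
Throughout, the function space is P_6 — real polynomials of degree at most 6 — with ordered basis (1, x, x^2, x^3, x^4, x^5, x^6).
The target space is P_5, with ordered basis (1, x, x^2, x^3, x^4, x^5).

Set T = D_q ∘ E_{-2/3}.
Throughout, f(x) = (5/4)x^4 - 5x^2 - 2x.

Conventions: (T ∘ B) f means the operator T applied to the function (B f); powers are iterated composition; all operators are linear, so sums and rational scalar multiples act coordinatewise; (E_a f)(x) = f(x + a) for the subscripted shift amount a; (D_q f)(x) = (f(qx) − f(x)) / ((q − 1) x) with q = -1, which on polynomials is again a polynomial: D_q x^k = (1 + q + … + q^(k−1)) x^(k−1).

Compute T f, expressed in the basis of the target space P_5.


E_{-2/3} f = (5/4)x^4 - (10/3)x^3 - (5/3)x^2 + (86/27)x - 52/81
D_q E_{-2/3} f = -(10/3)x^2 + 86/27

the image equals g(x) = -(10/3)x^2 + 86/27


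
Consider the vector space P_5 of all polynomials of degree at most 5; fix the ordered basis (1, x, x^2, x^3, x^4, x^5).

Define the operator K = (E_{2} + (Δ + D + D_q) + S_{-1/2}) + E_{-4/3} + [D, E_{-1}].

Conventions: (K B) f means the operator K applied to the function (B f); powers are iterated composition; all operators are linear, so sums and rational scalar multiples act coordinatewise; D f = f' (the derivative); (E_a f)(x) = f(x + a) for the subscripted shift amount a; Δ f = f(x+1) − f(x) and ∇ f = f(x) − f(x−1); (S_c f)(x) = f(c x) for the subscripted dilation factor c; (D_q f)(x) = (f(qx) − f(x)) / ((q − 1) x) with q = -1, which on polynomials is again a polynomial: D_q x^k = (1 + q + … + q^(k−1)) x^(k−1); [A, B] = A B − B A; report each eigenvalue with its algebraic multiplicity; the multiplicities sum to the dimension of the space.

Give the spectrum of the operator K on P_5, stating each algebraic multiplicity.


image of 1: 3
image of x: (3/2)x + 11/3
image of x^2: (9/4)x^2 + (16/3)x + 61/9
image of x^3: (15/8)x^3 + 9x^2 + (61/3)x + 179/27
image of x^4: (33/16)x^4 + (32/3)x^3 + (122/3)x^2 + (716/27)x + 1633/81
image of x^5: (63/32)x^5 + (43/3)x^4 + (610/9)x^3 + (1790/27)x^2 + (8165/81)x + 6995/243
the matrix is upper triangular; its diagonal is (3, 3/2, 9/4, 15/8, 33/16, 63/32)
for a triangular matrix the eigenvalues are the diagonal entries, with algebraic multiplicity their repetition count

λ = 3/2 (multiplicity 1), λ = 15/8 (multiplicity 1), λ = 63/32 (multiplicity 1), λ = 33/16 (multiplicity 1), λ = 9/4 (multiplicity 1), λ = 3 (multiplicity 1)


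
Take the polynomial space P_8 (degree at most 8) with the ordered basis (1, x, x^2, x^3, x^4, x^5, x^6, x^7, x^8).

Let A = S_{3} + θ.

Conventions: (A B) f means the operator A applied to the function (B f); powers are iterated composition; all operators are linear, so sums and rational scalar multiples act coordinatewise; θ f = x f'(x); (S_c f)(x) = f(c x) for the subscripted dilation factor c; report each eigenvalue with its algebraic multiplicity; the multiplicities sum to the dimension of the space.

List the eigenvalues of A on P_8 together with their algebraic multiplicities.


λ = 1 (multiplicity 1), λ = 4 (multiplicity 1), λ = 11 (multiplicity 1), λ = 30 (multiplicity 1), λ = 85 (multiplicity 1), λ = 248 (multiplicity 1), λ = 735 (multiplicity 1), λ = 2194 (multiplicity 1), λ = 6569 (multiplicity 1)

image of 1: 1
image of x: 4x
image of x^2: 11x^2
image of x^3: 30x^3
image of x^4: 85x^4
image of x^5: 248x^5
image of x^6: 735x^6
image of x^7: 2194x^7
image of x^8: 6569x^8
the matrix is upper triangular; its diagonal is (1, 4, 11, 30, 85, 248, 735, 2194, 6569)
for a triangular matrix the eigenvalues are the diagonal entries, with algebraic multiplicity their repetition count


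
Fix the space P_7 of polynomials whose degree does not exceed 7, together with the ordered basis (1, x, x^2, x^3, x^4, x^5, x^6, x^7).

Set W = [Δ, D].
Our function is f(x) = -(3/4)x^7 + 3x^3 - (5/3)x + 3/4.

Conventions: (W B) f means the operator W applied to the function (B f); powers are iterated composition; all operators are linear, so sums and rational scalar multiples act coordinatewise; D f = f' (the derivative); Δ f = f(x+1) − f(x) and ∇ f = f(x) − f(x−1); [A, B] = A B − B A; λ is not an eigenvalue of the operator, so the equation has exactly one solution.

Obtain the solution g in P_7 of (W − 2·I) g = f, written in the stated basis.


the image equals g(x) = (3/8)x^7 - (3/2)x^3 + (5/6)x - 3/8

write g with unknown coordinates in the stated basis and equate coefficients in (W − 2·I) g = f
solving from the highest basis element down gives g = (3/8)x^7 - (3/2)x^3 + (5/6)x - 3/8
check: W g = 0
so W g − 2·g = -(3/4)x^7 + 3x^3 - (5/3)x + 3/4 = f ✓


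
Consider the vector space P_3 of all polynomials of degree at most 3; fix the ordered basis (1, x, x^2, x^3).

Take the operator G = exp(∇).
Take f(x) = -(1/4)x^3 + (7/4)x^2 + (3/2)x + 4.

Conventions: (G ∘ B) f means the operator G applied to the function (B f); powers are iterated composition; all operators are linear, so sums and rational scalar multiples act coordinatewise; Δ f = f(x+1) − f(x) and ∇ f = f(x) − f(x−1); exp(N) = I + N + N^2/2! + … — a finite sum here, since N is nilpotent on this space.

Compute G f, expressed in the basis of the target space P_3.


g(x) = -(1/4)x^3 + x^2 + 5x + 23/4

order-1 term: -(3/4)x^2 + (17/4)x - 1/2
order-2 term: -(3/4)x + 5/2
order-3 term: -1/4
the series for exp(∇) f terminates at order 3
exp(∇) f = -(1/4)x^3 + x^2 + 5x + 23/4


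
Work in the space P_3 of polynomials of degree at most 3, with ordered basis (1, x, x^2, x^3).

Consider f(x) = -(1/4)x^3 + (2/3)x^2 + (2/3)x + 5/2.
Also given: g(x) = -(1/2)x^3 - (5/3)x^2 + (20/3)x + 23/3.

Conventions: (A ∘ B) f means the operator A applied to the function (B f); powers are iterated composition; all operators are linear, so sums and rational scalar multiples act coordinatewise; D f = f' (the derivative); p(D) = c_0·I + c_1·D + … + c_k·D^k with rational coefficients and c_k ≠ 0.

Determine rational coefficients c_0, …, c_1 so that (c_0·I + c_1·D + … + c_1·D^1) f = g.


D^0 f = -(1/4)x^3 + (2/3)x^2 + (2/3)x + 5/2
D^1 f = -(3/4)x^2 + (4/3)x + 2/3
matching coefficients of g against c_0 f + c_1 Df + … from the top degree down determines the c_i
solution: c_0 = 2, c_1 = 4

p(D) = 2·I + 4·D, i.e. c_0 = 2, c_1 = 4


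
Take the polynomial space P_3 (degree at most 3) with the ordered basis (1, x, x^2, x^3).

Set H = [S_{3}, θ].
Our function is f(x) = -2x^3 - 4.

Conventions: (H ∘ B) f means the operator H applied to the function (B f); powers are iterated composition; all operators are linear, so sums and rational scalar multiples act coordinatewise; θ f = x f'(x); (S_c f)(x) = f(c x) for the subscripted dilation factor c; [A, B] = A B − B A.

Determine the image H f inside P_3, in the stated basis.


the image equals g(x) = 0

θ f = -6x^3
S_{3} θ f = -162x^3
S_{3} f = -54x^3 - 4
θ S_{3} f = -162x^3
[S_{3}, θ] f = 0


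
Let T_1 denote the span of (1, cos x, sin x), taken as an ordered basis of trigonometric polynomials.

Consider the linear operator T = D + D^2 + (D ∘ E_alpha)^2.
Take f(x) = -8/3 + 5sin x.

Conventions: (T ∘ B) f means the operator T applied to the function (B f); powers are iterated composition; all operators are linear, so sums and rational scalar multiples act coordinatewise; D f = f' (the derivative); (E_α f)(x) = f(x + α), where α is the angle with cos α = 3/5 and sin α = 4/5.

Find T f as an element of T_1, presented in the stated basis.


g(x) = (1/5)cos x - (18/5)sin x

D f = 5cos x
D f = 5cos x
D D f = -5sin x
E_alpha f = -8/3 + 4cos x + 3sin x
D E_alpha f = 3cos x - 4sin x
E_alpha (D ∘ E_alpha) f = -(7/5)cos x - (24/5)sin x
D E_alpha (D ∘ E_alpha) f = -(24/5)cos x + (7/5)sin x
(D + D^2 + (D ∘ E_alpha)^2) f = (1/5)cos x - (18/5)sin x


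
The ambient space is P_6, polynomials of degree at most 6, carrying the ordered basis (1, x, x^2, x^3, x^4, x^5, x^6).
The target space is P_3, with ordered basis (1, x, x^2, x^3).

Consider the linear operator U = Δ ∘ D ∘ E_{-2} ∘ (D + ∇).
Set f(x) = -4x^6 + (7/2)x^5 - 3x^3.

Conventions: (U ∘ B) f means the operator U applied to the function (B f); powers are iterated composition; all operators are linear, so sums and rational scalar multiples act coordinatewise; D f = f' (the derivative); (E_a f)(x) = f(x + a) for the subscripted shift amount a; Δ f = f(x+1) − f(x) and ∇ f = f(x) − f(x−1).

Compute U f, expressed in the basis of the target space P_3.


D f = -24x^5 + (35/2)x^4 - 9x^2
∇ f = -24x^5 + (155/2)x^4 - 115x^3 + 86x^2 - (65/2)x + 9/2
(D + ∇) f = -48x^5 + 95x^4 - 115x^3 + 77x^2 - (65/2)x + 9/2
E_{-2} (D + ∇) f = -48x^5 + 575x^4 - 2795x^3 + 6887x^2 - (17201/2)x + 8707/2
D E_{-2} (D + ∇) f = -240x^4 + 2300x^3 - 8385x^2 + 13774x - 17201/2
Δ D E_{-2} (D + ∇) f = -960x^3 + 5460x^2 - 10830x + 7449

the result is g(x) = -960x^3 + 5460x^2 - 10830x + 7449


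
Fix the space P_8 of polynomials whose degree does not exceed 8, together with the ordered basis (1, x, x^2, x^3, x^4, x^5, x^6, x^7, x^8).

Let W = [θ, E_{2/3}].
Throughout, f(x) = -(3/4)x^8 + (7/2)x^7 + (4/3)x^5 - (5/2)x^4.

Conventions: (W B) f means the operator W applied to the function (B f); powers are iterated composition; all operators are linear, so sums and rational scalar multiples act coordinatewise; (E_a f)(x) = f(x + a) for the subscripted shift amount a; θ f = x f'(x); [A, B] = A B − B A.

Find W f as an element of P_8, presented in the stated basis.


the result is g(x) = 4x^7 + (7/3)x^6 - 28x^5 - (1940/27)x^4 - (6020/81)x^3 - (968/27)x^2 - (4976/729)x - 224/2187

E_{2/3} f = -(3/4)x^8 - (1/2)x^7 + 7x^6 + (194/9)x^5 + (1505/54)x^4 + (484/27)x^3 + (1244/243)x^2 + (112/729)x - 104/729
θ E_{2/3} f = -6x^8 - (7/2)x^7 + 42x^6 + (970/9)x^5 + (3010/27)x^4 + (484/9)x^3 + (2488/243)x^2 + (112/729)x
θ f = -6x^8 + (49/2)x^7 + (20/3)x^5 - 10x^4
E_{2/3} θ f = -6x^8 - (15/2)x^7 + (119/3)x^6 + (1222/9)x^5 + (550/3)x^4 + (10376/81)x^3 + (11200/243)x^2 + (1696/243)x + 224/2187
[θ, E_{2/3}] f = 4x^7 + (7/3)x^6 - 28x^5 - (1940/27)x^4 - (6020/81)x^3 - (968/27)x^2 - (4976/729)x - 224/2187


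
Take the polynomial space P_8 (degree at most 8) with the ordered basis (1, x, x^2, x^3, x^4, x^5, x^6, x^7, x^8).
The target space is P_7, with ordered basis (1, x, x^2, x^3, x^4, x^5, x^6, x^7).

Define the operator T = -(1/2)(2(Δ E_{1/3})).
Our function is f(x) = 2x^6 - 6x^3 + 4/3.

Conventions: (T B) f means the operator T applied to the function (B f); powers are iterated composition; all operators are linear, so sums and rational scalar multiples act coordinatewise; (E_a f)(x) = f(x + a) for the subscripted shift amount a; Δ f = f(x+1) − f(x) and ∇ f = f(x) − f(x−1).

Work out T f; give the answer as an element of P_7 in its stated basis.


E_{1/3} f = 2x^6 + 4x^5 + (10/3)x^4 - (122/27)x^3 - (152/27)x^2 - (158/81)x + 812/729
Δ E_{1/3} f = 12x^5 + 50x^4 + (280/3)x^3 + (688/9)x^2 + (554/27)x - 224/81
(2(Δ E_{1/3})) f = 24x^5 + 100x^4 + (560/3)x^3 + (1376/9)x^2 + (1108/27)x - 448/81
(-(1/2)(2(Δ E_{1/3}))) f = -12x^5 - 50x^4 - (280/3)x^3 - (688/9)x^2 - (554/27)x + 224/81

the image equals g(x) = -12x^5 - 50x^4 - (280/3)x^3 - (688/9)x^2 - (554/27)x + 224/81


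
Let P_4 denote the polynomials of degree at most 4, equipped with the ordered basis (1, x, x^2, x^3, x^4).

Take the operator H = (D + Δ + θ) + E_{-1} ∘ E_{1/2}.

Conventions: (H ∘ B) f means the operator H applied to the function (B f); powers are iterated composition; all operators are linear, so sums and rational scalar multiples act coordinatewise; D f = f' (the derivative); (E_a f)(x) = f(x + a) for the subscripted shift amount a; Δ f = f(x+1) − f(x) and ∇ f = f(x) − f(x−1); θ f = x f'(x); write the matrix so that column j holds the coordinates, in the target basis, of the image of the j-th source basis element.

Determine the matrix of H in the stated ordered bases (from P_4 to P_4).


the matrix is [[1, 3/2, 5/4, 7/8, 17/16]; [0, 2, 3, 15/4, 7/2]; [0, 0, 3, 9/2, 15/2]; [0, 0, 0, 4, 6]; [0, 0, 0, 0, 5]] (rows listed top to bottom)

image of 1: 1
image of x: 2x + 3/2
image of x^2: 3x^2 + 3x + 5/4
image of x^3: 4x^3 + (9/2)x^2 + (15/4)x + 7/8
image of x^4: 5x^4 + 6x^3 + (15/2)x^2 + (7/2)x + 17/16
each image's coordinates form column j of the matrix


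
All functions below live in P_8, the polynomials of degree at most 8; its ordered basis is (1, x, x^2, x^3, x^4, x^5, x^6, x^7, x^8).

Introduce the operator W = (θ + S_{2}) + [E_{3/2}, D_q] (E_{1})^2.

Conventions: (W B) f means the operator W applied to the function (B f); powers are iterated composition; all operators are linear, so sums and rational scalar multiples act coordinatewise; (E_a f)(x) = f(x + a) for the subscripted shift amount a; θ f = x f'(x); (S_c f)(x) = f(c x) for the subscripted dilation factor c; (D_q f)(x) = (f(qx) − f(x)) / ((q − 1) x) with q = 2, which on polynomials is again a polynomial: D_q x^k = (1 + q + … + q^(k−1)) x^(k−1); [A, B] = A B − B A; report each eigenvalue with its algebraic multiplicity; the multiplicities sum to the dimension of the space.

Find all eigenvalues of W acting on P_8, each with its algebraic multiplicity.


image of 1: 1
image of x: 3x
image of x^2: 6x^2 + 3/2
image of x^3: 11x^3 + (15/2)x + 18
image of x^4: 20x^4 + (51/2)x^2 + (483/4)x + 1161/8
image of x^5: 37x^5 + (147/2)x^3 + 516x^2 + (4899/4)x + 7863/8
image of x^6: 70x^6 + (387/2)x^4 + (7173/4)x^3 + (25263/4)x^2 + (80151/8)x + 193275/32
image of x^7: 135x^7 + (963/2)x^5 + (11061/2)x^4 + (205857/8)x^3 + (242481/4)x^2 + (2313705/32)x + 558819/16
image of x^8: 264x^8 + (2307/2)x^6 + (63135/4)x^5 + (728631/8)x^4 + (4538643/16)x^3 + (16091385/32)x^2 + (30784125/64)x + 24823389/128
the matrix is upper triangular; its diagonal is (1, 3, 6, 11, 20, 37, 70, 135, 264)
for a triangular matrix the eigenvalues are the diagonal entries, with algebraic multiplicity their repetition count

λ = 1 (multiplicity 1), λ = 3 (multiplicity 1), λ = 6 (multiplicity 1), λ = 11 (multiplicity 1), λ = 20 (multiplicity 1), λ = 37 (multiplicity 1), λ = 70 (multiplicity 1), λ = 135 (multiplicity 1), λ = 264 (multiplicity 1)


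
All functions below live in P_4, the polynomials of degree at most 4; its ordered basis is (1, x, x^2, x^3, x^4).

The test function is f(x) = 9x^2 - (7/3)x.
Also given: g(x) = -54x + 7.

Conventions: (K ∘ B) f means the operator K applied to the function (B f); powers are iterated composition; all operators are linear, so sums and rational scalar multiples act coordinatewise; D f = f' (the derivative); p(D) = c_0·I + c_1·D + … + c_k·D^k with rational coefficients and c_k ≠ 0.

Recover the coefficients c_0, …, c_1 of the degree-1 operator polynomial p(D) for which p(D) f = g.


p(D) = -3·D, i.e. c_0 = 0, c_1 = -3

D^0 f = 9x^2 - (7/3)x
D^1 f = 18x - 7/3
matching coefficients of g against c_0 f + c_1 Df + … from the top degree down determines the c_i
solution: c_0 = 0, c_1 = -3


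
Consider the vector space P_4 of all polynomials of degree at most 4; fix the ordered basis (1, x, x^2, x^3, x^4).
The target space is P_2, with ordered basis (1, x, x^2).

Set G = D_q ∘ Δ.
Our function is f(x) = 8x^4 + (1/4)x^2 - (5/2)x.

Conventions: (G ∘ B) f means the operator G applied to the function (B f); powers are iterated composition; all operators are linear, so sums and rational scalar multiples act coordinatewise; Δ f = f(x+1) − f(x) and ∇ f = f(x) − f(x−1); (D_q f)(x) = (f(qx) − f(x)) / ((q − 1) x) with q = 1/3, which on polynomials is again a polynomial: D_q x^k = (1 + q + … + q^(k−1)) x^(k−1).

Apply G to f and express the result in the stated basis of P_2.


g(x) = (416/9)x^2 + 64x + 65/2

Δ f = 32x^3 + 48x^2 + (65/2)x + 23/4
D_q Δ f = (416/9)x^2 + 64x + 65/2


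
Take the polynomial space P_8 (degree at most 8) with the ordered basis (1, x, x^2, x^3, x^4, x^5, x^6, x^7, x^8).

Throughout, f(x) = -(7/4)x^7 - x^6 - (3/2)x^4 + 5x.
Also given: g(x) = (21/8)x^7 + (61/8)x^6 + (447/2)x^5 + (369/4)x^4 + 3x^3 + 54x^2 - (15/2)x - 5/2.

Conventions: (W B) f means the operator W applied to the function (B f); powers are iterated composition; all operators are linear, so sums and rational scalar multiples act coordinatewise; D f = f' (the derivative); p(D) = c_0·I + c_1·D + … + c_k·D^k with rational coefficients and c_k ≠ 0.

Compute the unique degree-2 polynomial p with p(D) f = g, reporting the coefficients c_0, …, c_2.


D^0 f = -(7/4)x^7 - x^6 - (3/2)x^4 + 5x
D^1 f = -(49/4)x^6 - 6x^5 - 6x^3 + 5
D^2 f = -(147/2)x^5 - 30x^4 - 18x^2
matching coefficients of g against c_0 f + c_1 Df + … from the top degree down determines the c_i
solution: c_0 = -3/2, c_1 = -1/2, c_2 = -3

c_0 = -3/2, c_1 = -1/2, c_2 = -3


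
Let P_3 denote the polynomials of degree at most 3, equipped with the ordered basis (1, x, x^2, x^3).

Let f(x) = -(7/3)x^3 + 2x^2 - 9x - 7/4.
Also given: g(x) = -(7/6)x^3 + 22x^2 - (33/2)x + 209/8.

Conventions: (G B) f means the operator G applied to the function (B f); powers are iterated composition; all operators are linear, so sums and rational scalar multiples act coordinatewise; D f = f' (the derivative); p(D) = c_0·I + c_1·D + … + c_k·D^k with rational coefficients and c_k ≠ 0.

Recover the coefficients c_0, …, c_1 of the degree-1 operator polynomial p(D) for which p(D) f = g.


D^0 f = -(7/3)x^3 + 2x^2 - 9x - 7/4
D^1 f = -7x^2 + 4x - 9
matching coefficients of g against c_0 f + c_1 Df + … from the top degree down determines the c_i
solution: c_0 = 1/2, c_1 = -3

c_0 = 1/2, c_1 = -3


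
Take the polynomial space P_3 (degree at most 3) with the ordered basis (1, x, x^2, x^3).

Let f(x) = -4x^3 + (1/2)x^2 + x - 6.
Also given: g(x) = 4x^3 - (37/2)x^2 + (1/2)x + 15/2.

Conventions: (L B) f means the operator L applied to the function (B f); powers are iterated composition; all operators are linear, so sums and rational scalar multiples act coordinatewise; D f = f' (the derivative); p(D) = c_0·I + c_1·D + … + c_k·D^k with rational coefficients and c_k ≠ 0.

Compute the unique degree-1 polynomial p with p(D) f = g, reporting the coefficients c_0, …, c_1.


c_0 = -1, c_1 = 3/2

D^0 f = -4x^3 + (1/2)x^2 + x - 6
D^1 f = -12x^2 + x + 1
matching coefficients of g against c_0 f + c_1 Df + … from the top degree down determines the c_i
solution: c_0 = -1, c_1 = 3/2


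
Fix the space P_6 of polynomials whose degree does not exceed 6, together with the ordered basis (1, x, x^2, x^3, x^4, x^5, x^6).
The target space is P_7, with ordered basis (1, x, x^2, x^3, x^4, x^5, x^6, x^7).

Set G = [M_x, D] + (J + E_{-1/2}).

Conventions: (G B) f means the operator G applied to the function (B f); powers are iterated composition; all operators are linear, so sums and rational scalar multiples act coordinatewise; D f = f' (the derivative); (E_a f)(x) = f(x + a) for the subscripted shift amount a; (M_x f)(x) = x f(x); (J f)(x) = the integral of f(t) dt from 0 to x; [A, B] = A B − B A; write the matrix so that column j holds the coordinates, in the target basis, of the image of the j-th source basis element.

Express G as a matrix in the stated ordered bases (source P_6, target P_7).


the matrix is [[0, -1/2, 1/4, -1/8, 1/16, -1/32, 1/64]; [1, 0, -1, 3/4, -1/2, 5/16, -3/16]; [0, 1/2, 0, -3/2, 3/2, -5/4, 15/16]; [0, 0, 1/3, 0, -2, 5/2, -5/2]; [0, 0, 0, 1/4, 0, -5/2, 15/4]; [0, 0, 0, 0, 1/5, 0, -3]; [0, 0, 0, 0, 0, 1/6, 0]; [0, 0, 0, 0, 0, 0, 1/7]] (rows listed top to bottom)

image of 1: x
image of x: (1/2)x^2 - 1/2
image of x^2: (1/3)x^3 - x + 1/4
image of x^3: (1/4)x^4 - (3/2)x^2 + (3/4)x - 1/8
image of x^4: (1/5)x^5 - 2x^3 + (3/2)x^2 - (1/2)x + 1/16
image of x^5: (1/6)x^6 - (5/2)x^4 + (5/2)x^3 - (5/4)x^2 + (5/16)x - 1/32
image of x^6: (1/7)x^7 - 3x^5 + (15/4)x^4 - (5/2)x^3 + (15/16)x^2 - (3/16)x + 1/64
each image's coordinates form column j of the matrix


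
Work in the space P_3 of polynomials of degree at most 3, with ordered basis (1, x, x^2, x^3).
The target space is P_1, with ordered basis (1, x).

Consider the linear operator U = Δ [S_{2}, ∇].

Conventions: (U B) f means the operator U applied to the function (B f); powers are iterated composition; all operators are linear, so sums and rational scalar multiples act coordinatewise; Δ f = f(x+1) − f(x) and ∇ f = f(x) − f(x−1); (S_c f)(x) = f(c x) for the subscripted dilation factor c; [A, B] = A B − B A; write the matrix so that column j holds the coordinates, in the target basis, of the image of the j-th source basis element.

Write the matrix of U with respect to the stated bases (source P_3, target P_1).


image of 1: 0
image of x: 0
image of x^2: -4
image of x^3: -24x + 6
each image's coordinates form column j of the matrix

the matrix is [[0, 0, -4, 6]; [0, 0, 0, -24]] (rows listed top to bottom)


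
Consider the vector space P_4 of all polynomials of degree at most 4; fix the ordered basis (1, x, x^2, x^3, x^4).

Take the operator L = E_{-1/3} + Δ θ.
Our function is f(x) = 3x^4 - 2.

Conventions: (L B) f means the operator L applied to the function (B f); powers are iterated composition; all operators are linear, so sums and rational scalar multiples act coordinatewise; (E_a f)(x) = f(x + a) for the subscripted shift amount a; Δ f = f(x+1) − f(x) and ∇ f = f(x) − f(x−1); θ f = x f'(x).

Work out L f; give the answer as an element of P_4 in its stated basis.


E_{-1/3} f = 3x^4 - 4x^3 + 2x^2 - (4/9)x - 53/27
θ f = 12x^4
Δ θ f = 48x^3 + 72x^2 + 48x + 12
(E_{-1/3} + Δ θ) f = 3x^4 + 44x^3 + 74x^2 + (428/9)x + 271/27

the image equals g(x) = 3x^4 + 44x^3 + 74x^2 + (428/9)x + 271/27


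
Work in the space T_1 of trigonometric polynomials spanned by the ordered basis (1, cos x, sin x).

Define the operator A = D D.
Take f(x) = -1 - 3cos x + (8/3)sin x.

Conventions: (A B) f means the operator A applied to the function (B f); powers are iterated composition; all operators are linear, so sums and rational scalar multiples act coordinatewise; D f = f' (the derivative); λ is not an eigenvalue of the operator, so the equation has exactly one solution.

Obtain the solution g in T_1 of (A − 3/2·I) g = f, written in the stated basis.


the image equals g(x) = 2/3 + (6/5)cos x - (16/15)sin x

write g with unknown coordinates in the stated basis and equate coefficients in (A − 3/2·I) g = f
solving from the highest basis element down gives g = 2/3 + (6/5)cos x - (16/15)sin x
check: A g = -(6/5)cos x + (16/15)sin x
so A g − 3/2·g = -1 - 3cos x + (8/3)sin x = f ✓


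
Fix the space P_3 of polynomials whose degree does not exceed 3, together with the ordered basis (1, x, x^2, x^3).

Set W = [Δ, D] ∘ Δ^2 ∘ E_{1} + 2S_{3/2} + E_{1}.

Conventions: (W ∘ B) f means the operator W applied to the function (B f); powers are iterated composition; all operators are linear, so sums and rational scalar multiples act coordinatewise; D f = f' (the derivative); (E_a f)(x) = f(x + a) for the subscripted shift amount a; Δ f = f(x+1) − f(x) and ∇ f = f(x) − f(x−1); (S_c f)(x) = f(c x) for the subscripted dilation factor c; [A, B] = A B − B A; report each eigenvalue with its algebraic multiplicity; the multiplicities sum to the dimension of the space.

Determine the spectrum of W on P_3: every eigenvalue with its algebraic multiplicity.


image of 1: 3
image of x: 4x + 1
image of x^2: (11/2)x^2 + 2x + 1
image of x^3: (31/4)x^3 + 3x^2 + 3x + 1
the matrix is upper triangular; its diagonal is (3, 4, 11/2, 31/4)
for a triangular matrix the eigenvalues are the diagonal entries, with algebraic multiplicity their repetition count

λ = 3 (multiplicity 1), λ = 4 (multiplicity 1), λ = 11/2 (multiplicity 1), λ = 31/4 (multiplicity 1)


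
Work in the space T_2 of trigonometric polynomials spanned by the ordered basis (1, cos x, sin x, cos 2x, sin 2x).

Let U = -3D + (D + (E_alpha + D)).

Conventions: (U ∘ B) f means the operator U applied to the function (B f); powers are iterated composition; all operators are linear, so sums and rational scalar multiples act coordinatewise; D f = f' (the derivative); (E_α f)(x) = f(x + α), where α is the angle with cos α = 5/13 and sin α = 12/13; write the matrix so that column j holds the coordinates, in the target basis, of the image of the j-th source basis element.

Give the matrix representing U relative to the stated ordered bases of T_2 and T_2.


the matrix is [[1, 0, 0, 0, 0]; [0, 5/13, -1/13, 0, 0]; [0, 1/13, 5/13, 0, 0]; [0, 0, 0, -119/169, -218/169]; [0, 0, 0, 218/169, -119/169]] (rows listed top to bottom)

image of 1: 1
image of cos x: (5/13)cos x + (1/13)sin x
image of sin x: -(1/13)cos x + (5/13)sin x
image of cos 2x: -(119/169)cos 2x + (218/169)sin 2x
image of sin 2x: -(218/169)cos 2x - (119/169)sin 2x
each image's coordinates form column j of the matrix


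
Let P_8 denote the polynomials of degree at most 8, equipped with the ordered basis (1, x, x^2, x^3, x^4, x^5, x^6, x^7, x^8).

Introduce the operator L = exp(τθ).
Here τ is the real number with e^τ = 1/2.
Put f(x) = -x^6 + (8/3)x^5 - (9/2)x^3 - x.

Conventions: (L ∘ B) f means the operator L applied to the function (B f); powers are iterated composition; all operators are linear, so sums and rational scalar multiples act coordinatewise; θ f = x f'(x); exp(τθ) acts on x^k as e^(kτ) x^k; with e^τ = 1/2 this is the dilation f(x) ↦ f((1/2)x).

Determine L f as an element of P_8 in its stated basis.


the result is g(x) = -(1/64)x^6 + (1/12)x^5 - (9/16)x^3 - (1/2)x

exp(τθ) x^k = e^(kτ) x^k; with e^τ = 1/2 this sends x^k to (1/2)^k x^k
x ↦ 1/2 x
x^3 ↦ 1/8 x^3
x^5 ↦ 1/32 x^5
x^6 ↦ 1/64 x^6
applying this coordinatewise to f: exp(τθ) f = -(1/64)x^6 + (1/12)x^5 - (9/16)x^3 - (1/2)x


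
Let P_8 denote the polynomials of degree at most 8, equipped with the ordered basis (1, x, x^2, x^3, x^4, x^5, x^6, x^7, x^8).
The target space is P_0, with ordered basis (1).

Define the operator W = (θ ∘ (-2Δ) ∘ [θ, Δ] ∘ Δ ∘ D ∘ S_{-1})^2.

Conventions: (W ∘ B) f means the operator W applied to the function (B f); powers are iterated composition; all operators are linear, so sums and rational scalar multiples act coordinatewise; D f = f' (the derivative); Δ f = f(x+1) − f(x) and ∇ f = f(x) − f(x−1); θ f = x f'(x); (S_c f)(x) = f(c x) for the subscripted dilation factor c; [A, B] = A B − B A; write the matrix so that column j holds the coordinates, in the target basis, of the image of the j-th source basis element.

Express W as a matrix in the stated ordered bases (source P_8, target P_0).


image of 1: 0
image of x: 0
image of x^2: 0
image of x^3: 0
image of x^4: 0
image of x^5: 0
image of x^6: 0
image of x^7: 0
image of x^8: 0
each image's coordinates form column j of the matrix

the matrix is [[0, 0, 0, 0, 0, 0, 0, 0, 0]] (rows listed top to bottom)


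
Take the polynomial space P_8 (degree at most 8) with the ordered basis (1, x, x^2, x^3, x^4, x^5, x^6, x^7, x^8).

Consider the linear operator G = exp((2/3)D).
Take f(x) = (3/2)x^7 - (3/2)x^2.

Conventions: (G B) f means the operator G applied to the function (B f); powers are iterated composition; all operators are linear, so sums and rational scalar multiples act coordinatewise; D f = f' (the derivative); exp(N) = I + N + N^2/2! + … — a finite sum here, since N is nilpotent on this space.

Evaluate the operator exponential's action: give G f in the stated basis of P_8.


order-1 term: 7x^6 - 2x
order-2 term: 14x^5 - 2/3
order-3 term: (140/9)x^4
order-4 term: (280/27)x^3
order-5 term: (112/27)x^2
order-6 term: (224/243)x
order-7 term: 64/729
the series for exp((2/3)D) f terminates at order 7
exp((2/3)D) f = (3/2)x^7 + 7x^6 + 14x^5 + (140/9)x^4 + (280/27)x^3 + (143/54)x^2 - (262/243)x - 422/729

g(x) = (3/2)x^7 + 7x^6 + 14x^5 + (140/9)x^4 + (280/27)x^3 + (143/54)x^2 - (262/243)x - 422/729


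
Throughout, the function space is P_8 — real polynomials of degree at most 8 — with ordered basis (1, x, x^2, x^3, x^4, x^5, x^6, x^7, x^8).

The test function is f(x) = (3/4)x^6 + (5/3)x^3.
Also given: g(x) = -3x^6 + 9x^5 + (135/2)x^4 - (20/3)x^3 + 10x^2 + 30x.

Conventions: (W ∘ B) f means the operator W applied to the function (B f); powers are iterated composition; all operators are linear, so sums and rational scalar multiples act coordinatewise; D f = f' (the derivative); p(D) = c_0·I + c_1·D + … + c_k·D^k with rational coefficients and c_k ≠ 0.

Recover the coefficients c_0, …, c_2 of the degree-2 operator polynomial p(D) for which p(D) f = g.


D^0 f = (3/4)x^6 + (5/3)x^3
D^1 f = (9/2)x^5 + 5x^2
D^2 f = (45/2)x^4 + 10x
matching coefficients of g against c_0 f + c_1 Df + … from the top degree down determines the c_i
solution: c_0 = -4, c_1 = 2, c_2 = 3

c_0 = -4, c_1 = 2, c_2 = 3


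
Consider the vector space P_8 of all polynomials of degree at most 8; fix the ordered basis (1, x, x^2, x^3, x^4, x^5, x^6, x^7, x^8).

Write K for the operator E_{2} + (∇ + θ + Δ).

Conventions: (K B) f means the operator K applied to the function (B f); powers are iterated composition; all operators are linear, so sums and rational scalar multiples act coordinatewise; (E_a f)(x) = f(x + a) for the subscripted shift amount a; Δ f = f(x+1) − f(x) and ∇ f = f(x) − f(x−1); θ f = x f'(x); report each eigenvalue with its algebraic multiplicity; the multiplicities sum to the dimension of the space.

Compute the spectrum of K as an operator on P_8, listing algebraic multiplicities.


λ = 1 (multiplicity 1), λ = 2 (multiplicity 1), λ = 3 (multiplicity 1), λ = 4 (multiplicity 1), λ = 5 (multiplicity 1), λ = 6 (multiplicity 1), λ = 7 (multiplicity 1), λ = 8 (multiplicity 1), λ = 9 (multiplicity 1)

image of 1: 1
image of x: 2x + 4
image of x^2: 3x^2 + 8x + 4
image of x^3: 4x^3 + 12x^2 + 12x + 10
image of x^4: 5x^4 + 16x^3 + 24x^2 + 40x + 16
image of x^5: 6x^5 + 20x^4 + 40x^3 + 100x^2 + 80x + 34
image of x^6: 7x^6 + 24x^5 + 60x^4 + 200x^3 + 240x^2 + 204x + 64
image of x^7: 8x^7 + 28x^6 + 84x^5 + 350x^4 + 560x^3 + 714x^2 + 448x + 130
image of x^8: 9x^8 + 32x^7 + 112x^6 + 560x^5 + 1120x^4 + 1904x^3 + 1792x^2 + 1040x + 256
the matrix is upper triangular; its diagonal is (1, 2, 3, 4, 5, 6, 7, 8, 9)
for a triangular matrix the eigenvalues are the diagonal entries, with algebraic multiplicity their repetition count


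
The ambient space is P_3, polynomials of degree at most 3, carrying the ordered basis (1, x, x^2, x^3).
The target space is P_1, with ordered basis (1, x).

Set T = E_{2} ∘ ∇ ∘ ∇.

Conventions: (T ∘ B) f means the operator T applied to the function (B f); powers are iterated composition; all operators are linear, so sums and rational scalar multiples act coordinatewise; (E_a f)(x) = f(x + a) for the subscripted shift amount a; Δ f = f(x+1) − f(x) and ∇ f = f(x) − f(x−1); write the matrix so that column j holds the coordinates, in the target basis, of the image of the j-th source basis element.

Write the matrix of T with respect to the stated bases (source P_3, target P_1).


the matrix is [[0, 0, 2, 6]; [0, 0, 0, 6]] (rows listed top to bottom)

image of 1: 0
image of x: 0
image of x^2: 2
image of x^3: 6x + 6
each image's coordinates form column j of the matrix


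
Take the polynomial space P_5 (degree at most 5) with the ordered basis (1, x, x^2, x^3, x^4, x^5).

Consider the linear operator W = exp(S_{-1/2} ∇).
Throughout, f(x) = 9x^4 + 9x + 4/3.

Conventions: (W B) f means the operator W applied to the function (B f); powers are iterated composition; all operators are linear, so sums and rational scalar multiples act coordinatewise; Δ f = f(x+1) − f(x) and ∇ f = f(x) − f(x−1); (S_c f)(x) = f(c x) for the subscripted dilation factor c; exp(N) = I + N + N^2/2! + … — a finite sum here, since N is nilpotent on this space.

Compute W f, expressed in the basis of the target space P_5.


order-1 term: -(9/2)x^3 - (27/2)x^2 - 18x
order-2 term: -(27/16)x^2 + (27/8)x - 9/2
order-3 term: (9/16)x + 27/16
order-4 term: 9/64
the series for exp(S_{-1/2} ∇) f terminates at order 4
exp(S_{-1/2} ∇) f = 9x^4 - (9/2)x^3 - (243/16)x^2 - (81/16)x - 257/192

the result is g(x) = 9x^4 - (9/2)x^3 - (243/16)x^2 - (81/16)x - 257/192


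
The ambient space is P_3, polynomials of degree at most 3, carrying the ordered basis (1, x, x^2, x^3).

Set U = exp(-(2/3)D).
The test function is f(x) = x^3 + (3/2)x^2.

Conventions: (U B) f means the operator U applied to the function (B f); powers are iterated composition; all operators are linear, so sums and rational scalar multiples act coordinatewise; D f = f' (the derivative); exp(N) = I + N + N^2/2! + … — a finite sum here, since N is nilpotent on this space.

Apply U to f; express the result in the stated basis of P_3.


the image equals g(x) = x^3 - (1/2)x^2 - (2/3)x + 10/27

order-1 term: -2x^2 - 2x
order-2 term: (4/3)x + 2/3
order-3 term: -8/27
the series for exp(-(2/3)D) f terminates at order 3
exp(-(2/3)D) f = x^3 - (1/2)x^2 - (2/3)x + 10/27


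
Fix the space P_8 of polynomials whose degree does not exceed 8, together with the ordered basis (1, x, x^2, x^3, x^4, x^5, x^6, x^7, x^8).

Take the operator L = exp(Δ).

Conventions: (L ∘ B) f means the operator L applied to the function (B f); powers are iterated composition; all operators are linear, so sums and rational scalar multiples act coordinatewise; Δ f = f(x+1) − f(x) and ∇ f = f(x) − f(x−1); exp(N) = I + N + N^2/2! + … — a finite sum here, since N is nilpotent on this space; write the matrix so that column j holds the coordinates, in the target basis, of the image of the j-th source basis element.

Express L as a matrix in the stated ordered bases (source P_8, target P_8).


image of 1: 1
image of x: x + 1
image of x^2: x^2 + 2x + 2
image of x^3: x^3 + 3x^2 + 6x + 5
image of x^4: x^4 + 4x^3 + 12x^2 + 20x + 15
image of x^5: x^5 + 5x^4 + 20x^3 + 50x^2 + 75x + 52
image of x^6: x^6 + 6x^5 + 30x^4 + 100x^3 + 225x^2 + 312x + 203
image of x^7: x^7 + 7x^6 + 42x^5 + 175x^4 + 525x^3 + 1092x^2 + 1421x + 877
image of x^8: x^8 + 8x^7 + 56x^6 + 280x^5 + 1050x^4 + 2912x^3 + 5684x^2 + 7016x + 4140
each image's coordinates form column j of the matrix

the matrix is [[1, 1, 2, 5, 15, 52, 203, 877, 4140]; [0, 1, 2, 6, 20, 75, 312, 1421, 7016]; [0, 0, 1, 3, 12, 50, 225, 1092, 5684]; [0, 0, 0, 1, 4, 20, 100, 525, 2912]; [0, 0, 0, 0, 1, 5, 30, 175, 1050]; [0, 0, 0, 0, 0, 1, 6, 42, 280]; [0, 0, 0, 0, 0, 0, 1, 7, 56]; [0, 0, 0, 0, 0, 0, 0, 1, 8]; [0, 0, 0, 0, 0, 0, 0, 0, 1]] (rows listed top to bottom)


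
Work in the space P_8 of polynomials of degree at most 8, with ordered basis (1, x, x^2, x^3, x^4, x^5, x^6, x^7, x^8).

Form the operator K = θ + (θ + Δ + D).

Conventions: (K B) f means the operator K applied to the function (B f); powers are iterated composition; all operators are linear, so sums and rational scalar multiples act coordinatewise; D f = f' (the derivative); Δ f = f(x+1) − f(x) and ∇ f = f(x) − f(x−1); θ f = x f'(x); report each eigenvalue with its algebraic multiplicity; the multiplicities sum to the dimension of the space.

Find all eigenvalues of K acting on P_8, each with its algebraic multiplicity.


λ = 0 (multiplicity 1), λ = 2 (multiplicity 1), λ = 4 (multiplicity 1), λ = 6 (multiplicity 1), λ = 8 (multiplicity 1), λ = 10 (multiplicity 1), λ = 12 (multiplicity 1), λ = 14 (multiplicity 1), λ = 16 (multiplicity 1)

image of 1: 0
image of x: 2x + 2
image of x^2: 4x^2 + 4x + 1
image of x^3: 6x^3 + 6x^2 + 3x + 1
image of x^4: 8x^4 + 8x^3 + 6x^2 + 4x + 1
image of x^5: 10x^5 + 10x^4 + 10x^3 + 10x^2 + 5x + 1
image of x^6: 12x^6 + 12x^5 + 15x^4 + 20x^3 + 15x^2 + 6x + 1
image of x^7: 14x^7 + 14x^6 + 21x^5 + 35x^4 + 35x^3 + 21x^2 + 7x + 1
image of x^8: 16x^8 + 16x^7 + 28x^6 + 56x^5 + 70x^4 + 56x^3 + 28x^2 + 8x + 1
the matrix is upper triangular; its diagonal is (0, 2, 4, 6, 8, 10, 12, 14, 16)
for a triangular matrix the eigenvalues are the diagonal entries, with algebraic multiplicity their repetition count


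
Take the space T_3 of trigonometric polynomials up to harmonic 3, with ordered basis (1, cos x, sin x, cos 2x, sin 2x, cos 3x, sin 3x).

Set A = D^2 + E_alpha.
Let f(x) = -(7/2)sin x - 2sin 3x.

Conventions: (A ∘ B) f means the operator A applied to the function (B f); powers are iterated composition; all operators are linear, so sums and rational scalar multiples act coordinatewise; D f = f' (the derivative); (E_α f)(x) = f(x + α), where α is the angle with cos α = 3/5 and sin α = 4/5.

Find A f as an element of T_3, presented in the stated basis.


D f = -(7/2)cos x - 6cos 3x
D D f = (7/2)sin x + 18sin 3x
E_alpha f = -(14/5)cos x - (21/10)sin x - (88/125)cos 3x + (234/125)sin 3x
(D^2 + E_alpha) f = -(14/5)cos x + (7/5)sin x - (88/125)cos 3x + (2484/125)sin 3x

g(x) = -(14/5)cos x + (7/5)sin x - (88/125)cos 3x + (2484/125)sin 3x


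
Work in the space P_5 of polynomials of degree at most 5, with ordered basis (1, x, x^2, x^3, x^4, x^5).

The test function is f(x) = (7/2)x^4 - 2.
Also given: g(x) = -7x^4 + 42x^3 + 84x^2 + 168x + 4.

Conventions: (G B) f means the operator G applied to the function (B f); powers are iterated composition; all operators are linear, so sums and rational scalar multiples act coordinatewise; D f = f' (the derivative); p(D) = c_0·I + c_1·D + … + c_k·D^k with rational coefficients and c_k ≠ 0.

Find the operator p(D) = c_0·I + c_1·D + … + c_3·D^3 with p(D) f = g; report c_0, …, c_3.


D^0 f = (7/2)x^4 - 2
D^1 f = 14x^3
D^2 f = 42x^2
D^3 f = 84x
matching coefficients of g against c_0 f + c_1 Df + … from the top degree down determines the c_i
solution: c_0 = -2, c_1 = 3, c_2 = 2, c_3 = 2

p(D) = -2·I + 3·D + 2·D^2 + 2·D^3, i.e. c_0 = -2, c_1 = 3, c_2 = 2, c_3 = 2


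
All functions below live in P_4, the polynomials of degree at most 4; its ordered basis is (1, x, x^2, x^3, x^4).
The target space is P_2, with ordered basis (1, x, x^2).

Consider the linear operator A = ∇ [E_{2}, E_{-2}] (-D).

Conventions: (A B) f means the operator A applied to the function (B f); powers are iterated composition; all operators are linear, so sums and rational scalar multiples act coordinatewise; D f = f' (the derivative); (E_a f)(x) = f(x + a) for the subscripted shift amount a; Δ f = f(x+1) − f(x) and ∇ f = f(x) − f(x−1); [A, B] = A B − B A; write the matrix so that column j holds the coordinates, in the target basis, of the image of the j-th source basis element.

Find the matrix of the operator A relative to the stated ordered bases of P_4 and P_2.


the matrix is [[0, 0, 0, 0, 0]; [0, 0, 0, 0, 0]; [0, 0, 0, 0, 0]] (rows listed top to bottom)

image of 1: 0
image of x: 0
image of x^2: 0
image of x^3: 0
image of x^4: 0
each image's coordinates form column j of the matrix


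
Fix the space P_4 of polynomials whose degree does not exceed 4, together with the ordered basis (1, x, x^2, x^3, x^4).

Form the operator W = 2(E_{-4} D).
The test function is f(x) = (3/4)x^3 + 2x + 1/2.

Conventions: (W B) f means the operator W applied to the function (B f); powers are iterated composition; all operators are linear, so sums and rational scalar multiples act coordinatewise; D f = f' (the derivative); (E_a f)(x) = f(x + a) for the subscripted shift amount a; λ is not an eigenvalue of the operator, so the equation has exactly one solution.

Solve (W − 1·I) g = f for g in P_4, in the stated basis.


write g with unknown coordinates in the stated basis and equate coefficients in (W − 1·I) g = f
solving from the highest basis element down gives g = -(3/4)x^3 - (9/2)x^2 + 16x + 63/2
check: W g = -(9/2)x^2 + 18x + 32
so W g − 1·g = (3/4)x^3 + 2x + 1/2 = f ✓

the result is g(x) = -(3/4)x^3 - (9/2)x^2 + 16x + 63/2
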